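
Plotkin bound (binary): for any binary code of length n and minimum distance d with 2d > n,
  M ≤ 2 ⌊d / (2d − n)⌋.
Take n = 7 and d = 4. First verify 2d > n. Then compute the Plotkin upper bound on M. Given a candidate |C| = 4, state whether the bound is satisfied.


Plotkin bound M ≤ 8; given |C| = 4 ≤ bound (satisfied).

Check applicability: 2d = 8, n = 7.
2d − n = 1 > 0, so Plotkin applies.
Compute d/(2d−n) = 4/1 ≈ 4.0000.
⌊d/(2d−n)⌋ = 4.
Plotkin bound: M ≤ 2·4 = 8.
Given |C| = 4, check: satisfied.
This |C| is below the Plotkin bound.


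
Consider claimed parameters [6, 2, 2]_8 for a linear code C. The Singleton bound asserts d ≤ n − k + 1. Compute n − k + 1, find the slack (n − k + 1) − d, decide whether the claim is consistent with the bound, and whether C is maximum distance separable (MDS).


Singleton RHS = n − k + 1 = 5, slack = 3, bound satisfied, not MDS.

Singleton bound: d ≤ n − k + 1.
Here n = 6, k = 2, so n − k + 1 = 5.
Given d = 2, check d ≤ 5: YES.
Slack = (n − k + 1) − d = 3.
The code is NOT MDS (slack = 3 > 0).
Description: the claimed parameters are [6, 2, 2]_8; such a code would be non-MDS.


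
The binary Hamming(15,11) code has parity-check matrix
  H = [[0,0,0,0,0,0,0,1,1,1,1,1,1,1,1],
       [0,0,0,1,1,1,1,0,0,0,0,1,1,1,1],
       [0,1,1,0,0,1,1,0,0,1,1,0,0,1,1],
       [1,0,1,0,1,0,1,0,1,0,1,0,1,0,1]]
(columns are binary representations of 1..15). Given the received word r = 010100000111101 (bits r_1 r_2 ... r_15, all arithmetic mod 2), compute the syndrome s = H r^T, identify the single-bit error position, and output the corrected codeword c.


s = (1, 0, 0, 1)^T, error position = 9, corrected codeword c = 010100001111101

Compute s = H r^T mod 2 one row at a time:
  s_1 = 0 + 0 + 1 + 1 + 1 + 1 + 0 + 1 = 5 ≡ 1 (mod 2).
  s_2 = 1 + 0 + 0 + 0 + 1 + 1 + 0 + 1 = 4 ≡ 0 (mod 2).
  s_3 = 1 + 0 + 0 + 0 + 1 + 1 + 0 + 1 = 4 ≡ 0 (mod 2).
  s_4 = 0 + 0 + 0 + 0 + 0 + 1 + 1 + 1 = 3 ≡ 1 (mod 2).
s = (1, 0, 0, 1)^T — this equals column 9 of H (binary 1001), so error is at position 9.
Correct: flip bit 9 of r = 010100000111101 to get c = 010100001111101.


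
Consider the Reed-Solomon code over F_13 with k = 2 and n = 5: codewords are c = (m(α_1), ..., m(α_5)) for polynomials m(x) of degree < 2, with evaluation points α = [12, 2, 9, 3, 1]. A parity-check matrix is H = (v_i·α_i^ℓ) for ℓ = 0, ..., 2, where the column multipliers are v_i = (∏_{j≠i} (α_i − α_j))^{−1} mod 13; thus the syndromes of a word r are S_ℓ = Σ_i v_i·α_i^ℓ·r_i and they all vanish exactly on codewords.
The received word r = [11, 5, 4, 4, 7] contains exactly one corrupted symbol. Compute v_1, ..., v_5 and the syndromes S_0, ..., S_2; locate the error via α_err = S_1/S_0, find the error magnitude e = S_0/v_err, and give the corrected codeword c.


S = (10, 4, 12), error at position 4, error magnitude e = 1, c = [11, 5, 4, 3, 7].

Step 1: column multipliers v_i = (∏_{j≠i}(α_i − α_j))^{−1} mod 13.
  i = 1 (α = 12): (12−2)(12−9)(12−3)(12−1) = 10·3·9·11 = 2970 ≡ 6, so v_1 = 6^{−1} = 11 (mod 13).
  i = 2 (α = 2): (2−12)(2−9)(2−3)(2−1) = (−10)·(−7)·(−1)·1 = −70 ≡ 8, so v_2 = 8^{−1} = 5 (mod 13).
  i = 3 (α = 9): (9−12)(9−2)(9−3)(9−1) = (−3)·7·6·8 = −1008 ≡ 6, so v_3 = 6^{−1} = 11 (mod 13).
  i = 4 (α = 3): (3−12)(3−2)(3−9)(3−1) = (−9)·1·(−6)·2 = 108 ≡ 4, so v_4 = 4^{−1} = 10 (mod 13).
  i = 5 (α = 1): (1−12)(1−2)(1−9)(1−3) = (−11)·(−1)·(−8)·(−2) = 176 ≡ 7, so v_5 = 7^{−1} = 2 (mod 13).
  v = [11, 5, 11, 10, 2].
Step 2: syndromes of r = [11, 5, 4, 4, 7] (all sums mod 13).
  S_0 = Σ v_i r_i = 11·11 + 5·5 + 11·4 + 10·4 + 2·7 = 244 ≡ 10.
  S_1 = Σ v_i α_i r_i = 11·12·11 + 5·2·5 + 11·9·4 + 10·3·4 + 2·1·7 = 2032 ≡ 4.
  α_i^2 mod 13 = [1, 4, 3, 9, 1].
  S_2 = Σ v_i α_i^2 r_i = 11·1·11 + 5·4·5 + 11·3·4 + 10·9·4 + 2·1·7 = 727 ≡ 12.
  S = (10, 4, 12) ≠ 0, so r is not a codeword (an error is present).
Step 3: locate the error. For a single error e at position i, S_ℓ = v_i·e·α_i^ℓ, so α_err = S_1/S_0.
  S_0^{−1} = 10^{−1} = 4 (mod 13), so α_err = 4·4 = 16 ≡ 3 = α_4. Error position i = 4.
  Consistency check: S_2/S_1 = 12·10 = 120 ≡ 3 = α_err ✓ (single-error assumption holds).
Step 4: error magnitude e = S_0/v_4 = S_0·∏_{j≠4}(α_4 − α_j) = 10·4 = 40 ≡ 1 (mod 13).
Step 5: correct position 4: c_4 = r_4 − e = 4 − 1 ≡ 3 (mod 13). Hence c = [11, 5, 4, 3, 7].
  Check: interpolating c through the α_i gives m(x) = 9 + 11·x (degree < 2) with m(α_i) = c_i for every i, so c is indeed a codeword.


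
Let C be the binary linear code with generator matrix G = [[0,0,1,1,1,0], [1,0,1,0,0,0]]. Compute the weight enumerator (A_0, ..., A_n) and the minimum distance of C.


Weight distribution: A_0 = 1, A_2 = 1, A_3 = 2. Minimum distance d = 2.

Enumerate all 2^2 = 4 messages m ∈ F_2^2.
For each, compute codeword c = mG in F_2^6, then tally its weight.
  m = 00 → c = 000000, weight = 0.
  m = 10 → c = 001110, weight = 3.
  m = 01 → c = 101000, weight = 2.
  m = 11 → c = 100110, weight = 3.
Tally weights:
  weight 0: 1 codewords.
  weight 2: 1 codewords.
  weight 3: 2 codewords.
Minimum distance d = smallest w > 0 with A_w > 0 = 2.
Sanity: Σ A_w = 4 = 2^2 = 4 ✓.


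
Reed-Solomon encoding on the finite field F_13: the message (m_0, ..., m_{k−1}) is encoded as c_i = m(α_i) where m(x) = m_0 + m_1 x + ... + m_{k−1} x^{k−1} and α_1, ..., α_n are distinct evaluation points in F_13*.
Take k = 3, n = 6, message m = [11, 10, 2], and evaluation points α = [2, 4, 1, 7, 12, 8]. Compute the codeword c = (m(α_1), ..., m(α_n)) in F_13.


c = [0, 5, 10, 10, 3, 11]

Message polynomial: m(x) = 11 + 10·x + 2·x^2 (mod 13).
For each evaluation point α_i, compute m(α_i) mod 13:
  α_1 = 2: Horner steps 2 → 1 → 0, so m(2) = 0.
  α_2 = 4: Horner steps 2 → 5 → 5, so m(4) = 5.
  α_3 = 1: Horner steps 2 → 12 → 10, so m(1) = 10.
  α_4 = 7: Horner steps 2 → 11 → 10, so m(7) = 10.
  α_5 = 12: Horner steps 2 → 8 → 3, so m(12) = 3.
  α_6 = 8: Horner steps 2 → 0 → 11, so m(8) = 11.
Codeword c = [0, 5, 10, 10, 3, 11] ∈ F_13^6.


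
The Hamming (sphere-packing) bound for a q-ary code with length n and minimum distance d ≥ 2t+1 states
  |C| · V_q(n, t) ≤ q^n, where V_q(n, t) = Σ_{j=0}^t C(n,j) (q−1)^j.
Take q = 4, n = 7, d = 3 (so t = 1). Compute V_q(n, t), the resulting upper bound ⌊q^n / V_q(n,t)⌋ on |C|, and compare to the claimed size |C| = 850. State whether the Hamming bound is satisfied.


V_q(n, t) = 22, q^n = 16384, Hamming bound = 744, |C| = 850 > bound (violated).

Step 1: Compute V_q(n, t) = Σ_{j=0}^1 C(n, j) (q−1)^j.
  j = 0: C(7,0)·(3)^0 = 1·1 = 1.
  j = 1: C(7,1)·(3)^1 = 7·3 = 21.
  V_q(n, t) = 1 + 21 = 22.
Step 2: q^n = 4^7 = 16384.
Step 3: Hamming bound ⌊q^n / V_q(n,t)⌋ = ⌊16384/22⌋ = 744.
Step 4: Compare |C| = 850 to 744: violated.
The claimed |C| lies above the Hamming bound, so no 4-ary code of length 7 with d ≥ 3 can have 850 codewords.


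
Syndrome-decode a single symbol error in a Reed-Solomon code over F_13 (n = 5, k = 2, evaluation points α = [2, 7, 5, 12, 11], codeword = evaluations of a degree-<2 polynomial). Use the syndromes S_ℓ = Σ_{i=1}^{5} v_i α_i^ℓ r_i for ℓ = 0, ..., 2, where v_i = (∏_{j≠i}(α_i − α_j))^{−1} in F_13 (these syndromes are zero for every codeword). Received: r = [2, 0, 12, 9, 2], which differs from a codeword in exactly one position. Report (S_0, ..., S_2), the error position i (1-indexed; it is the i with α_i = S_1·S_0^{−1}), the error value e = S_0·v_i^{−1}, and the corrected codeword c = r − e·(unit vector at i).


S = (1, 2, 4), error at position 1, error magnitude e = 11, c = [4, 0, 12, 9, 2].

Step 1: column multipliers v_i = (∏_{j≠i}(α_i − α_j))^{−1} mod 13.
  i = 1 (α = 2): (2−7)(2−5)(2−12)(2−11) = (−5)·(−3)·(−10)·(−9) = 1350 ≡ 11, so v_1 = 11^{−1} = 6 (mod 13).
  i = 2 (α = 7): (7−2)(7−5)(7−12)(7−11) = 5·2·(−5)·(−4) = 200 ≡ 5, so v_2 = 5^{−1} = 8 (mod 13).
  i = 3 (α = 5): (5−2)(5−7)(5−12)(5−11) = 3·(−2)·(−7)·(−6) = −252 ≡ 8, so v_3 = 8^{−1} = 5 (mod 13).
  i = 4 (α = 12): (12−2)(12−7)(12−5)(12−11) = 10·5·7·1 = 350 ≡ 12, so v_4 = 12^{−1} = 12 (mod 13).
  i = 5 (α = 11): (11−2)(11−7)(11−5)(11−12) = 9·4·6·(−1) = −216 ≡ 5, so v_5 = 5^{−1} = 8 (mod 13).
  v = [6, 8, 5, 12, 8].
Step 2: syndromes of r = [2, 0, 12, 9, 2] (all sums mod 13).
  S_0 = Σ v_i r_i = 6·2 + 8·0 + 5·12 + 12·9 + 8·2 = 196 ≡ 1.
  S_1 = Σ v_i α_i r_i = 6·2·2 + 8·7·0 + 5·5·12 + 12·12·9 + 8·11·2 = 1796 ≡ 2.
  α_i^2 mod 13 = [4, 10, 12, 1, 4].
  S_2 = Σ v_i α_i^2 r_i = 6·4·2 + 8·10·0 + 5·12·12 + 12·1·9 + 8·4·2 = 940 ≡ 4.
  S = (1, 2, 4) ≠ 0, so r is not a codeword (an error is present).
Step 3: locate the error. For a single error e at position i, S_ℓ = v_i·e·α_i^ℓ, so α_err = S_1/S_0.
  S_0^{−1} = 1^{−1} = 1 (mod 13), so α_err = 2·1 = 2 ≡ 2 = α_1. Error position i = 1.
  Consistency check: S_2/S_1 = 4·7 = 28 ≡ 2 = α_err ✓ (single-error assumption holds).
Step 4: error magnitude e = S_0/v_1 = S_0·∏_{j≠1}(α_1 − α_j) = 1·11 = 11 ≡ 11 (mod 13).
Step 5: correct position 1: c_1 = r_1 − e = 2 − 11 ≡ 4 (mod 13). Hence c = [4, 0, 12, 9, 2].
  Check: interpolating c through the α_i gives m(x) = 3 + 7·x (degree < 2) with m(α_i) = c_i for every i, so c is indeed a codeword.


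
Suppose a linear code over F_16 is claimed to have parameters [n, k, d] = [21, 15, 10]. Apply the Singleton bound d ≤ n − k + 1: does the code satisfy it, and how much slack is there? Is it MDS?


Singleton RHS = n − k + 1 = 7, slack = -3, bound violated (no such code; not MDS).

Singleton bound: d ≤ n − k + 1.
Here n = 21, k = 15, so n − k + 1 = 7.
Given d = 10, check d ≤ 7: NO.
Slack = (n − k + 1) − d = -3.
The slack is negative: d = 10 exceeds n − k + 1 = 7 by 3, so the Singleton bound is violated and no linear [21, 15, 10]_16 code can exist. In particular it is not MDS (MDS requires d = n − k + 1 exactly).
Description: the claimed parameters are [21, 15, 10]_16; such a code would be impossible (violates the Singleton bound).


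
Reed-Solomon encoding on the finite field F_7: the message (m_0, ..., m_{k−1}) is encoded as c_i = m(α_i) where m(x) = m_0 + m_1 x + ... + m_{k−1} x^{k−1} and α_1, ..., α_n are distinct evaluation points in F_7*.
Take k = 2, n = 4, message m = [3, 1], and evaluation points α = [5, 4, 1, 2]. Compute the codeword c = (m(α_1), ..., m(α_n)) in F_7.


c = [1, 0, 4, 5]

Message polynomial: m(x) = 3 + 1·x (mod 7).
For each evaluation point α_i, compute m(α_i) mod 7:
  α_1 = 5: Horner steps 1 → 1, so m(5) = 1.
  α_2 = 4: Horner steps 1 → 0, so m(4) = 0.
  α_3 = 1: Horner steps 1 → 4, so m(1) = 4.
  α_4 = 2: Horner steps 1 → 5, so m(2) = 5.
Codeword c = [1, 0, 4, 5] ∈ F_7^4.


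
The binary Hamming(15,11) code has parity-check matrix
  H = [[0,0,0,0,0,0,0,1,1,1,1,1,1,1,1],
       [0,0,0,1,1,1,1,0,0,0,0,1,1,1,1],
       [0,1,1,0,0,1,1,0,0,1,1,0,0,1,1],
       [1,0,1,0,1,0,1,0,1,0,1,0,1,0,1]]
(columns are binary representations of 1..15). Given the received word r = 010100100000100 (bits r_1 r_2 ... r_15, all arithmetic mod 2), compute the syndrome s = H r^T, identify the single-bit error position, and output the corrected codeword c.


s = (1, 1, 0, 0)^T, error position = 12, corrected codeword c = 010100100001100

Compute s = H r^T mod 2 one row at a time:
  s_1 = 0 + 0 + 0 + 0 + 0 + 1 + 0 + 0 = 1 ≡ 1 (mod 2).
  s_2 = 1 + 0 + 0 + 1 + 0 + 1 + 0 + 0 = 3 ≡ 1 (mod 2).
  s_3 = 1 + 0 + 0 + 1 + 0 + 0 + 0 + 0 = 2 ≡ 0 (mod 2).
  s_4 = 0 + 0 + 0 + 1 + 0 + 0 + 1 + 0 = 2 ≡ 0 (mod 2).
s = (1, 1, 0, 0)^T — this equals column 12 of H (binary 1100), so error is at position 12.
Correct: flip bit 12 of r = 010100100000100 to get c = 010100100001100.


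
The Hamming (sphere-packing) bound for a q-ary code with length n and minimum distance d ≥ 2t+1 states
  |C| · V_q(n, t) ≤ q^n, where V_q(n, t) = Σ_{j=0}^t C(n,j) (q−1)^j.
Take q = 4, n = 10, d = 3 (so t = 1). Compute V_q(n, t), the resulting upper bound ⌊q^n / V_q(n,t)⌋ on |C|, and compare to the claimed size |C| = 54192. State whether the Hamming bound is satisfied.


V_q(n, t) = 31, q^n = 1048576, Hamming bound = 33825, |C| = 54192 > bound (violated).

Step 1: Compute V_q(n, t) = Σ_{j=0}^1 C(n, j) (q−1)^j.
  j = 0: C(10,0)·(3)^0 = 1·1 = 1.
  j = 1: C(10,1)·(3)^1 = 10·3 = 30.
  V_q(n, t) = 1 + 30 = 31.
Step 2: q^n = 4^10 = 1048576.
Step 3: Hamming bound ⌊q^n / V_q(n,t)⌋ = ⌊1048576/31⌋ = 33825.
Step 4: Compare |C| = 54192 to 33825: violated.
The claimed |C| lies above the Hamming bound, so no 4-ary code of length 10 with d ≥ 3 can have 54192 codewords.


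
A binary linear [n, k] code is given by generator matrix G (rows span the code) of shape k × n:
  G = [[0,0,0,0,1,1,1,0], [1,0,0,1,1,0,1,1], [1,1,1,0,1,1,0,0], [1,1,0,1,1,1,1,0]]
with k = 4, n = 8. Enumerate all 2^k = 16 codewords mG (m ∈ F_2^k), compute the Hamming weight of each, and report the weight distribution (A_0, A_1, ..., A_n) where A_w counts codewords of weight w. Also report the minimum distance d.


Weight distribution: A_0 = 1, A_3 = 4, A_4 = 5, A_5 = 4, A_6 = 2. Minimum distance d = 3.

Enumerate all 2^4 = 16 messages m ∈ F_2^4.
For each, compute codeword c = mG in F_2^8, then tally its weight.
  m = 0000 → c = 00000000, weight = 0.
  m = 1000 → c = 00001110, weight = 3.
  m = 0100 → c = 10011011, weight = 5.
  m = 1100 → c = 10010101, weight = 4.
  m = 0010 → c = 11101100, weight = 5.
  m = 1010 → c = 11100010, weight = 4.
  m = 0110 → c = 01110111, weight = 6.
  m = 1110 → c = 01111001, weight = 5.
  m = 0001 → c = 11011110, weight = 6.
  m = 1001 → c = 11010000, weight = 3.
  m = 0101 → c = 01000101, weight = 3.
  m = 1101 → c = 01001011, weight = 4.
  m = 0011 → c = 00110010, weight = 3.
  m = 1011 → c = 00111100, weight = 4.
  m = 0111 → c = 10101001, weight = 4.
  m = 1111 → c = 10100111, weight = 5.
Tally weights:
  weight 0: 1 codewords.
  weight 3: 4 codewords.
  weight 4: 5 codewords.
  weight 5: 4 codewords.
  weight 6: 2 codewords.
Minimum distance d = smallest w > 0 with A_w > 0 = 3.
Sanity: Σ A_w = 16 = 2^4 = 16 ✓.


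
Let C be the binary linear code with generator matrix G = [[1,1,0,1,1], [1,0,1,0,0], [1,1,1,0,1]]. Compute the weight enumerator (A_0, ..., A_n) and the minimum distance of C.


Weight distribution: A_0 = 1, A_2 = 4, A_4 = 3. Minimum distance d = 2.

Enumerate all 2^3 = 8 messages m ∈ F_2^3.
For each, compute codeword c = mG in F_2^5, then tally its weight.
  m = 000 → c = 00000, weight = 0.
  m = 100 → c = 11011, weight = 4.
  m = 010 → c = 10100, weight = 2.
  m = 110 → c = 01111, weight = 4.
  m = 001 → c = 11101, weight = 4.
  m = 101 → c = 00110, weight = 2.
  m = 011 → c = 01001, weight = 2.
  m = 111 → c = 10010, weight = 2.
Tally weights:
  weight 0: 1 codewords.
  weight 2: 4 codewords.
  weight 4: 3 codewords.
Minimum distance d = smallest w > 0 with A_w > 0 = 2.
Sanity: Σ A_w = 8 = 2^3 = 8 ✓.


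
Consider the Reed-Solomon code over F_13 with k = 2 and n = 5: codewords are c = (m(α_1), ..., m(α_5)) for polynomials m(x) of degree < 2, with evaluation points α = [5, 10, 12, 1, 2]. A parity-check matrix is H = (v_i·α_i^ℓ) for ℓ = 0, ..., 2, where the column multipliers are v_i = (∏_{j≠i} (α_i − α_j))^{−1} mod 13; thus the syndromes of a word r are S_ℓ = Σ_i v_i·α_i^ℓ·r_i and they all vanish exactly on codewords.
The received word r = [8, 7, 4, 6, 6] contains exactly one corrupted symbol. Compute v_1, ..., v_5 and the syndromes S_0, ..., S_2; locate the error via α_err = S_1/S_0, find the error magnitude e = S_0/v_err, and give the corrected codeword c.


S = (3, 3, 3), error at position 4, error magnitude e = 5, c = [8, 7, 4, 1, 6].

Step 1: column multipliers v_i = (∏_{j≠i}(α_i − α_j))^{−1} mod 13.
  i = 1 (α = 5): (5−10)(5−12)(5−1)(5−2) = (−5)·(−7)·4·3 = 420 ≡ 4, so v_1 = 4^{−1} = 10 (mod 13).
  i = 2 (α = 10): (10−5)(10−12)(10−1)(10−2) = 5·(−2)·9·8 = −720 ≡ 8, so v_2 = 8^{−1} = 5 (mod 13).
  i = 3 (α = 12): (12−5)(12−10)(12−1)(12−2) = 7·2·11·10 = 1540 ≡ 6, so v_3 = 6^{−1} = 11 (mod 13).
  i = 4 (α = 1): (1−5)(1−10)(1−12)(1−2) = (−4)·(−9)·(−11)·(−1) = 396 ≡ 6, so v_4 = 6^{−1} = 11 (mod 13).
  i = 5 (α = 2): (2−5)(2−10)(2−12)(2−1) = (−3)·(−8)·(−10)·1 = −240 ≡ 7, so v_5 = 7^{−1} = 2 (mod 13).
  v = [10, 5, 11, 11, 2].
Step 2: syndromes of r = [8, 7, 4, 6, 6] (all sums mod 13).
  S_0 = Σ v_i r_i = 10·8 + 5·7 + 11·4 + 11·6 + 2·6 = 237 ≡ 3.
  S_1 = Σ v_i α_i r_i = 10·5·8 + 5·10·7 + 11·12·4 + 11·1·6 + 2·2·6 = 1368 ≡ 3.
  α_i^2 mod 13 = [12, 9, 1, 1, 4].
  S_2 = Σ v_i α_i^2 r_i = 10·12·8 + 5·9·7 + 11·1·4 + 11·1·6 + 2·4·6 = 1433 ≡ 3.
  S = (3, 3, 3) ≠ 0, so r is not a codeword (an error is present).
Step 3: locate the error. For a single error e at position i, S_ℓ = v_i·e·α_i^ℓ, so α_err = S_1/S_0.
  S_0^{−1} = 3^{−1} = 9 (mod 13), so α_err = 3·9 = 27 ≡ 1 = α_4. Error position i = 4.
  Consistency check: S_2/S_1 = 3·9 = 27 ≡ 1 = α_err ✓ (single-error assumption holds).
Step 4: error magnitude e = S_0/v_4 = S_0·∏_{j≠4}(α_4 − α_j) = 3·6 = 18 ≡ 5 (mod 13).
Step 5: correct position 4: c_4 = r_4 − e = 6 − 5 ≡ 1 (mod 13). Hence c = [8, 7, 4, 1, 6].
  Check: interpolating c through the α_i gives m(x) = 9 + 5·x (degree < 2) with m(α_i) = c_i for every i, so c is indeed a codeword.


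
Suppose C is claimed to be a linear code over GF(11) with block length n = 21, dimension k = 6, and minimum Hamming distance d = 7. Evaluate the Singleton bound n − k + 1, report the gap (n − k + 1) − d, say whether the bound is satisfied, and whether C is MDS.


Singleton RHS = n − k + 1 = 16, slack = 9, bound satisfied, not MDS.

Singleton bound: d ≤ n − k + 1.
Here n = 21, k = 6, so n − k + 1 = 16.
Given d = 7, check d ≤ 16: YES.
Slack = (n − k + 1) − d = 9.
The code is NOT MDS (slack = 9 > 0).
Description: the claimed parameters are [21, 6, 7]_11; such a code would be non-MDS.


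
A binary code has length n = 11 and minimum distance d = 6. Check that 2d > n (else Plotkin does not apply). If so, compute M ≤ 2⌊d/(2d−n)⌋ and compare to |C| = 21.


Plotkin bound M ≤ 12; given |C| = 21 > bound (violated).

Check applicability: 2d = 12, n = 11.
2d − n = 1 > 0, so Plotkin applies.
Compute d/(2d−n) = 6/1 ≈ 6.0000.
⌊d/(2d−n)⌋ = 6.
Plotkin bound: M ≤ 2·6 = 12.
Given |C| = 21, check: VIOLATED.
This |C| is above the Plotkin bound, so no binary code with n = 11, d = 6 and 21 codewords exists.


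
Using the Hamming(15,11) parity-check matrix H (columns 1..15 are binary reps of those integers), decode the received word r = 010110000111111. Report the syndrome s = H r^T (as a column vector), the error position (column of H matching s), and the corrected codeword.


s = (0, 0, 1, 0)^T, error position = 2, corrected codeword c = 000110000111111

Compute s = H r^T mod 2 one row at a time:
  s_1 = 0 + 0 + 1 + 1 + 1 + 1 + 1 + 1 = 6 ≡ 0 (mod 2).
  s_2 = 1 + 1 + 0 + 0 + 1 + 1 + 1 + 1 = 6 ≡ 0 (mod 2).
  s_3 = 1 + 0 + 0 + 0 + 1 + 1 + 1 + 1 = 5 ≡ 1 (mod 2).
  s_4 = 0 + 0 + 1 + 0 + 0 + 1 + 1 + 1 = 4 ≡ 0 (mod 2).
s = (0, 0, 1, 0)^T — this equals column 2 of H (binary 0010), so error is at position 2.
Correct: flip bit 2 of r = 010110000111111 to get c = 000110000111111.


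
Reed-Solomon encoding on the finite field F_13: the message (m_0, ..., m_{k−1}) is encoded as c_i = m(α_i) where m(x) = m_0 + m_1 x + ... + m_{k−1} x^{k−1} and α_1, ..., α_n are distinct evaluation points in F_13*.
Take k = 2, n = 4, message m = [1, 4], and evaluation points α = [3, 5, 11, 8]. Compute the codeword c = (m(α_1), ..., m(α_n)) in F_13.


c = [0, 8, 6, 7]

Message polynomial: m(x) = 1 + 4·x (mod 13).
For each evaluation point α_i, compute m(α_i) mod 13:
  α_1 = 3: Horner steps 4 → 0, so m(3) = 0.
  α_2 = 5: Horner steps 4 → 8, so m(5) = 8.
  α_3 = 11: Horner steps 4 → 6, so m(11) = 6.
  α_4 = 8: Horner steps 4 → 7, so m(8) = 7.
Codeword c = [0, 8, 6, 7] ∈ F_13^4.


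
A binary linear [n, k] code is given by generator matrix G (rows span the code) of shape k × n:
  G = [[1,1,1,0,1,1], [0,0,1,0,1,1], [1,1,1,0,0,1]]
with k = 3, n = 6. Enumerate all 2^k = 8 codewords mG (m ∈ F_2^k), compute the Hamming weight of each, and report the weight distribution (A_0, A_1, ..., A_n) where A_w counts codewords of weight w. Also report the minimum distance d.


Weight distribution: A_0 = 1, A_1 = 1, A_2 = 2, A_3 = 2, A_4 = 1, A_5 = 1. Minimum distance d = 1.

Enumerate all 2^3 = 8 messages m ∈ F_2^3.
For each, compute codeword c = mG in F_2^6, then tally its weight.
  m = 000 → c = 000000, weight = 0.
  m = 100 → c = 111011, weight = 5.
  m = 010 → c = 001011, weight = 3.
  m = 110 → c = 110000, weight = 2.
  m = 001 → c = 111001, weight = 4.
  m = 101 → c = 000010, weight = 1.
  m = 011 → c = 110010, weight = 3.
  m = 111 → c = 001001, weight = 2.
Tally weights:
  weight 0: 1 codewords.
  weight 1: 1 codewords.
  weight 2: 2 codewords.
  weight 3: 2 codewords.
  weight 4: 1 codewords.
  weight 5: 1 codewords.
Minimum distance d = smallest w > 0 with A_w > 0 = 1.
Sanity: Σ A_w = 8 = 2^3 = 8 ✓.


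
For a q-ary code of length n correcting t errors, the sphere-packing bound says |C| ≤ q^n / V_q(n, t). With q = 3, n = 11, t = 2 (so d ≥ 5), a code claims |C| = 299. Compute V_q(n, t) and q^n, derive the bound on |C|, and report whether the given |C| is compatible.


V_q(n, t) = 243, q^n = 177147, Hamming bound = 729, |C| = 299 ≤ bound (satisfied).

Step 1: Compute V_q(n, t) = Σ_{j=0}^2 C(n, j) (q−1)^j.
  j = 0: C(11,0)·(2)^0 = 1·1 = 1.
  j = 1: C(11,1)·(2)^1 = 11·2 = 22.
  j = 2: C(11,2)·(2)^2 = 55·4 = 220.
  V_q(n, t) = 1 + 22 + 220 = 243.
Step 2: q^n = 3^11 = 177147.
Step 3: Hamming bound ⌊q^n / V_q(n,t)⌋ = ⌊177147/243⌋ = 729.
Step 4: Compare |C| = 299 to 729: satisfied.
The claimed |C| lies below the Hamming bound.


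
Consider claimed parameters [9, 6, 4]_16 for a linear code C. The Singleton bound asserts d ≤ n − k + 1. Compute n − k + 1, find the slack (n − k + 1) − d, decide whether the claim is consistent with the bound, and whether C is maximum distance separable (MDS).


Singleton RHS = n − k + 1 = 4, slack = 0, bound satisfied, MDS.

Singleton bound: d ≤ n − k + 1.
Here n = 9, k = 6, so n − k + 1 = 4.
Given d = 4, check d ≤ 4: YES.
Slack = (n − k + 1) − d = 0.
The code is MDS (slack = 0).
Description: the claimed parameters are [9, 6, 4]_16; such a code would be MDS (meets Singleton bound).


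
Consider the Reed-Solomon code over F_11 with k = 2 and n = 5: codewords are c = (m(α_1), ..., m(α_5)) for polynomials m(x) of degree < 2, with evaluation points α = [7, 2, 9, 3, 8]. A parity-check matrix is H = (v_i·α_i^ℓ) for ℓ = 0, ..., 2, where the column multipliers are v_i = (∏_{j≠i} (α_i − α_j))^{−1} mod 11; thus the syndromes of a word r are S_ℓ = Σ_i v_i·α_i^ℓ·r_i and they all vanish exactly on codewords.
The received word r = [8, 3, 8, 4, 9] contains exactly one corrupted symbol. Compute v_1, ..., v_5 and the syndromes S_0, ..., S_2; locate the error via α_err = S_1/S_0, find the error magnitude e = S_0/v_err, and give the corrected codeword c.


S = (6, 10, 2), error at position 3, error magnitude e = 9, c = [8, 3, 10, 4, 9].

Step 1: column multipliers v_i = (∏_{j≠i}(α_i − α_j))^{−1} mod 11.
  i = 1 (α = 7): (7−2)(7−9)(7−3)(7−8) = 5·(−2)·4·(−1) = 40 ≡ 7, so v_1 = 7^{−1} = 8 (mod 11).
  i = 2 (α = 2): (2−7)(2−9)(2−3)(2−8) = (−5)·(−7)·(−1)·(−6) = 210 ≡ 1, so v_2 = 1^{−1} = 1 (mod 11).
  i = 3 (α = 9): (9−7)(9−2)(9−3)(9−8) = 2·7·6·1 = 84 ≡ 7, so v_3 = 7^{−1} = 8 (mod 11).
  i = 4 (α = 3): (3−7)(3−2)(3−9)(3−8) = (−4)·1·(−6)·(−5) = −120 ≡ 1, so v_4 = 1^{−1} = 1 (mod 11).
  i = 5 (α = 8): (8−7)(8−2)(8−9)(8−3) = 1·6·(−1)·5 = −30 ≡ 3, so v_5 = 3^{−1} = 4 (mod 11).
  v = [8, 1, 8, 1, 4].
Step 2: syndromes of r = [8, 3, 8, 4, 9] (all sums mod 11).
  S_0 = Σ v_i r_i = 8·8 + 1·3 + 8·8 + 1·4 + 4·9 = 171 ≡ 6.
  S_1 = Σ v_i α_i r_i = 8·7·8 + 1·2·3 + 8·9·8 + 1·3·4 + 4·8·9 = 1330 ≡ 10.
  α_i^2 mod 11 = [5, 4, 4, 9, 9].
  S_2 = Σ v_i α_i^2 r_i = 8·5·8 + 1·4·3 + 8·4·8 + 1·9·4 + 4·9·9 = 948 ≡ 2.
  S = (6, 10, 2) ≠ 0, so r is not a codeword (an error is present).
Step 3: locate the error. For a single error e at position i, S_ℓ = v_i·e·α_i^ℓ, so α_err = S_1/S_0.
  S_0^{−1} = 6^{−1} = 2 (mod 11), so α_err = 10·2 = 20 ≡ 9 = α_3. Error position i = 3.
  Consistency check: S_2/S_1 = 2·10 = 20 ≡ 9 = α_err ✓ (single-error assumption holds).
Step 4: error magnitude e = S_0/v_3 = S_0·∏_{j≠3}(α_3 − α_j) = 6·7 = 42 ≡ 9 (mod 11).
Step 5: correct position 3: c_3 = r_3 − e = 8 − 9 ≡ 10 (mod 11). Hence c = [8, 3, 10, 4, 9].
  Check: interpolating c through the α_i gives m(x) = 1 + 1·x (degree < 2) with m(α_i) = c_i for every i, so c is indeed a codeword.


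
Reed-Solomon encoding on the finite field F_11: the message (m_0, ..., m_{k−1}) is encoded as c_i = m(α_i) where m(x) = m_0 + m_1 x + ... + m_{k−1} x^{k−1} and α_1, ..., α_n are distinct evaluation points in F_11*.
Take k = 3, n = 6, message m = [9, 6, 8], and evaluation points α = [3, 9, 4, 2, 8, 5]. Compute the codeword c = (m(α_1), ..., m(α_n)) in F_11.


c = [0, 7, 7, 9, 8, 8]

Message polynomial: m(x) = 9 + 6·x + 8·x^2 (mod 11).
For each evaluation point α_i, compute m(α_i) mod 11:
  α_1 = 3: Horner steps 8 → 8 → 0, so m(3) = 0.
  α_2 = 9: Horner steps 8 → 1 → 7, so m(9) = 7.
  α_3 = 4: Horner steps 8 → 5 → 7, so m(4) = 7.
  α_4 = 2: Horner steps 8 → 0 → 9, so m(2) = 9.
  α_5 = 8: Horner steps 8 → 4 → 8, so m(8) = 8.
  α_6 = 5: Horner steps 8 → 2 → 8, so m(5) = 8.
Codeword c = [0, 7, 7, 9, 8, 8] ∈ F_11^6.


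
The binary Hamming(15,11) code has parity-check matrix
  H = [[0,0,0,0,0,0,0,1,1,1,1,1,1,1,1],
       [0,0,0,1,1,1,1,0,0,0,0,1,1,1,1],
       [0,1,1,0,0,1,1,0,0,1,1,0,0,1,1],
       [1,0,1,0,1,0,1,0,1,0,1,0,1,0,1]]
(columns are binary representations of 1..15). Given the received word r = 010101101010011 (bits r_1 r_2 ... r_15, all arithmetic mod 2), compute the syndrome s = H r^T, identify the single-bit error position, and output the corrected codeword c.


s = (0, 1, 0, 0)^T, error position = 4, corrected codeword c = 010001101010011

Compute s = H r^T mod 2 one row at a time:
  s_1 = 0 + 1 + 0 + 1 + 0 + 0 + 1 + 1 = 4 ≡ 0 (mod 2).
  s_2 = 1 + 0 + 1 + 1 + 0 + 0 + 1 + 1 = 5 ≡ 1 (mod 2).
  s_3 = 1 + 0 + 1 + 1 + 0 + 1 + 1 + 1 = 6 ≡ 0 (mod 2).
  s_4 = 0 + 0 + 0 + 1 + 1 + 1 + 0 + 1 = 4 ≡ 0 (mod 2).
s = (0, 1, 0, 0)^T — this equals column 4 of H (binary 0100), so error is at position 4.
Correct: flip bit 4 of r = 010101101010011 to get c = 010001101010011.


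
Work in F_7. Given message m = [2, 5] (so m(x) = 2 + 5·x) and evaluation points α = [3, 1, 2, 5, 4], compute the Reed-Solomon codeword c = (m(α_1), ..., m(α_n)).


c = [3, 0, 5, 6, 1]

Message polynomial: m(x) = 2 + 5·x (mod 7).
For each evaluation point α_i, compute m(α_i) mod 7:
  α_1 = 3: Horner steps 5 → 3, so m(3) = 3.
  α_2 = 1: Horner steps 5 → 0, so m(1) = 0.
  α_3 = 2: Horner steps 5 → 5, so m(2) = 5.
  α_4 = 5: Horner steps 5 → 6, so m(5) = 6.
  α_5 = 4: Horner steps 5 → 1, so m(4) = 1.
Codeword c = [3, 0, 5, 6, 1] ∈ F_7^5.


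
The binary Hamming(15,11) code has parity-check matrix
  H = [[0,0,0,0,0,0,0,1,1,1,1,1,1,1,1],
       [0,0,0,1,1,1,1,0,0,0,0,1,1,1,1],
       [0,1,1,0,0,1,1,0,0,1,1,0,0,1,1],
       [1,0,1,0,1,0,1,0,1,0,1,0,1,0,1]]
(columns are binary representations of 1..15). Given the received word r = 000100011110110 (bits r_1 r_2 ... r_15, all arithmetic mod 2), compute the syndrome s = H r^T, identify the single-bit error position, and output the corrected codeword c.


s = (0, 1, 1, 1)^T, error position = 7, corrected codeword c = 000100111110110

Compute s = H r^T mod 2 one row at a time:
  s_1 = 1 + 1 + 1 + 1 + 0 + 1 + 1 + 0 = 6 ≡ 0 (mod 2).
  s_2 = 1 + 0 + 0 + 0 + 0 + 1 + 1 + 0 = 3 ≡ 1 (mod 2).
  s_3 = 0 + 0 + 0 + 0 + 1 + 1 + 1 + 0 = 3 ≡ 1 (mod 2).
  s_4 = 0 + 0 + 0 + 0 + 1 + 1 + 1 + 0 = 3 ≡ 1 (mod 2).
s = (0, 1, 1, 1)^T — this equals column 7 of H (binary 0111), so error is at position 7.
Correct: flip bit 7 of r = 000100011110110 to get c = 000100111110110.


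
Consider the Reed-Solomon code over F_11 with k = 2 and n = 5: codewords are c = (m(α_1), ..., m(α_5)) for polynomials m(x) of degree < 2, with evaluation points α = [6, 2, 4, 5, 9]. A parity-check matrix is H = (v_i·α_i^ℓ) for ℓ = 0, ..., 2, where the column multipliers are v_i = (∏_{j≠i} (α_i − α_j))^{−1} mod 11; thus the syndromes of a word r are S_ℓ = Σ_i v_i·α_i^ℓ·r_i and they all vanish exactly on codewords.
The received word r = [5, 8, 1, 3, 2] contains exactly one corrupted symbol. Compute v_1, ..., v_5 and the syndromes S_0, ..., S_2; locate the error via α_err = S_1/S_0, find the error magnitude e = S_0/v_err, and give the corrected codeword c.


S = (1, 9, 4), error at position 5, error magnitude e = 2, c = [5, 8, 1, 3, 0].

Step 1: column multipliers v_i = (∏_{j≠i}(α_i − α_j))^{−1} mod 11.
  i = 1 (α = 6): (6−2)(6−4)(6−5)(6−9) = 4·2·1·(−3) = −24 ≡ 9, so v_1 = 9^{−1} = 5 (mod 11).
  i = 2 (α = 2): (2−6)(2−4)(2−5)(2−9) = (−4)·(−2)·(−3)·(−7) = 168 ≡ 3, so v_2 = 3^{−1} = 4 (mod 11).
  i = 3 (α = 4): (4−6)(4−2)(4−5)(4−9) = (−2)·2·(−1)·(−5) = −20 ≡ 2, so v_3 = 2^{−1} = 6 (mod 11).
  i = 4 (α = 5): (5−6)(5−2)(5−4)(5−9) = (−1)·3·1·(−4) = 12 ≡ 1, so v_4 = 1^{−1} = 1 (mod 11).
  i = 5 (α = 9): (9−6)(9−2)(9−4)(9−5) = 3·7·5·4 = 420 ≡ 2, so v_5 = 2^{−1} = 6 (mod 11).
  v = [5, 4, 6, 1, 6].
Step 2: syndromes of r = [5, 8, 1, 3, 2] (all sums mod 11).
  S_0 = Σ v_i r_i = 5·5 + 4·8 + 6·1 + 1·3 + 6·2 = 78 ≡ 1.
  S_1 = Σ v_i α_i r_i = 5·6·5 + 4·2·8 + 6·4·1 + 1·5·3 + 6·9·2 = 361 ≡ 9.
  α_i^2 mod 11 = [3, 4, 5, 3, 4].
  S_2 = Σ v_i α_i^2 r_i = 5·3·5 + 4·4·8 + 6·5·1 + 1·3·3 + 6·4·2 = 290 ≡ 4.
  S = (1, 9, 4) ≠ 0, so r is not a codeword (an error is present).
Step 3: locate the error. For a single error e at position i, S_ℓ = v_i·e·α_i^ℓ, so α_err = S_1/S_0.
  S_0^{−1} = 1^{−1} = 1 (mod 11), so α_err = 9·1 = 9 ≡ 9 = α_5. Error position i = 5.
  Consistency check: S_2/S_1 = 4·5 = 20 ≡ 9 = α_err ✓ (single-error assumption holds).
Step 4: error magnitude e = S_0/v_5 = S_0·∏_{j≠5}(α_5 − α_j) = 1·2 = 2 ≡ 2 (mod 11).
Step 5: correct position 5: c_5 = r_5 − e = 2 − 2 ≡ 0 (mod 11). Hence c = [5, 8, 1, 3, 0].
  Check: interpolating c through the α_i gives m(x) = 4 + 2·x (degree < 2) with m(α_i) = c_i for every i, so c is indeed a codeword.


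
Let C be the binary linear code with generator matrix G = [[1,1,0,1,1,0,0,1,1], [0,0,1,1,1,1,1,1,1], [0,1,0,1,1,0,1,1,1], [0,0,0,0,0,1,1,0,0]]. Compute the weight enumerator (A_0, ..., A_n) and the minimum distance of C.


Weight distribution: A_0 = 1, A_2 = 3, A_3 = 3, A_5 = 2, A_6 = 3, A_7 = 3, A_8 = 1. Minimum distance d = 2.

Enumerate all 2^4 = 16 messages m ∈ F_2^4.
For each, compute codeword c = mG in F_2^9, then tally its weight.
  m = 0000 → c = 000000000, weight = 0.
  m = 1000 → c = 110110011, weight = 6.
  m = 0100 → c = 001111111, weight = 7.
  m = 1100 → c = 111001100, weight = 5.
  m = 0010 → c = 010110111, weight = 6.
  m = 1010 → c = 100000100, weight = 2.
  m = 0110 → c = 011001000, weight = 3.
  m = 1110 → c = 101111011, weight = 7.
  m = 0001 → c = 000001100, weight = 2.
  m = 1001 → c = 110111111, weight = 8.
  m = 0101 → c = 001110011, weight = 5.
  m = 1101 → c = 111000000, weight = 3.
  m = 0011 → c = 010111011, weight = 6.
  m = 1011 → c = 100001000, weight = 2.
  m = 0111 → c = 011000100, weight = 3.
  m = 1111 → c = 101110111, weight = 7.
Tally weights:
  weight 0: 1 codewords.
  weight 2: 3 codewords.
  weight 3: 3 codewords.
  weight 5: 2 codewords.
  weight 6: 3 codewords.
  weight 7: 3 codewords.
  weight 8: 1 codewords.
Minimum distance d = smallest w > 0 with A_w > 0 = 2.
Sanity: Σ A_w = 16 = 2^4 = 16 ✓.


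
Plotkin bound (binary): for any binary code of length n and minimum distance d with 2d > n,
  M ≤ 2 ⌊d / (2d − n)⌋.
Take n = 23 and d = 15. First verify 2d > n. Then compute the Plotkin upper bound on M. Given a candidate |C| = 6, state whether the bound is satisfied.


Plotkin bound M ≤ 4; given |C| = 6 > bound (violated).

Check applicability: 2d = 30, n = 23.
2d − n = 7 > 0, so Plotkin applies.
Compute d/(2d−n) = 15/7 ≈ 2.1429.
⌊d/(2d−n)⌋ = 2.
Plotkin bound: M ≤ 2·2 = 4.
Given |C| = 6, check: VIOLATED.
This |C| is above the Plotkin bound, so no binary code with n = 23, d = 15 and 6 codewords exists.


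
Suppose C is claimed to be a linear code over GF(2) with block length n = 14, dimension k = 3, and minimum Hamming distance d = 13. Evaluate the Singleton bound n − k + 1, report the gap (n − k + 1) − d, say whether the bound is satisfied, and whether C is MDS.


Singleton RHS = n − k + 1 = 12, slack = -1, bound violated (no such code; not MDS).

Singleton bound: d ≤ n − k + 1.
Here n = 14, k = 3, so n − k + 1 = 12.
Given d = 13, check d ≤ 12: NO.
Slack = (n − k + 1) − d = -1.
The slack is negative: d = 13 exceeds n − k + 1 = 12 by 1, so the Singleton bound is violated and no linear [14, 3, 13]_2 code can exist. In particular it is not MDS (MDS requires d = n − k + 1 exactly).
Description: the claimed parameters are [14, 3, 13]_2; such a code would be impossible (violates the Singleton bound).


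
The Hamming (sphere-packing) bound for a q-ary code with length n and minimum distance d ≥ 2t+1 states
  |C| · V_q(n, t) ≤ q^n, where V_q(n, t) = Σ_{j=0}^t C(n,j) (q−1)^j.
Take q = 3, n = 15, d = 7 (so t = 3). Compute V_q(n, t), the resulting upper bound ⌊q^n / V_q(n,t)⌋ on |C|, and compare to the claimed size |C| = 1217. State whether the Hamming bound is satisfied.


V_q(n, t) = 4091, q^n = 14348907, Hamming bound = 3507, |C| = 1217 ≤ bound (satisfied).

Step 1: Compute V_q(n, t) = Σ_{j=0}^3 C(n, j) (q−1)^j.
  j = 0: C(15,0)·(2)^0 = 1·1 = 1.
  j = 1: C(15,1)·(2)^1 = 15·2 = 30.
  j = 2: C(15,2)·(2)^2 = 105·4 = 420.
  j = 3: C(15,3)·(2)^3 = 455·8 = 3640.
  V_q(n, t) = 1 + 30 + 420 + 3640 = 4091.
Step 2: q^n = 3^15 = 14348907.
Step 3: Hamming bound ⌊q^n / V_q(n,t)⌋ = ⌊14348907/4091⌋ = 3507.
Step 4: Compare |C| = 1217 to 3507: satisfied.
The claimed |C| lies below the Hamming bound.


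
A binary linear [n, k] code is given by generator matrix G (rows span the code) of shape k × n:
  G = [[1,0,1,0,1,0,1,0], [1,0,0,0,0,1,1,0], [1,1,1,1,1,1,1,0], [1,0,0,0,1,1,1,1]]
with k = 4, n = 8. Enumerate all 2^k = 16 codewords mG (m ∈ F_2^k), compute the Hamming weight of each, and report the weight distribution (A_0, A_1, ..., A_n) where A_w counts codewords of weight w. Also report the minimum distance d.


Weight distribution: A_0 = 1, A_2 = 1, A_3 = 4, A_4 = 5, A_5 = 2, A_6 = 1, A_7 = 2. Minimum distance d = 2.

Enumerate all 2^4 = 16 messages m ∈ F_2^4.
For each, compute codeword c = mG in F_2^8, then tally its weight.
  m = 0000 → c = 00000000, weight = 0.
  m = 1000 → c = 10101010, weight = 4.
  m = 0100 → c = 10000110, weight = 3.
  m = 1100 → c = 00101100, weight = 3.
  m = 0010 → c = 11111110, weight = 7.
  m = 1010 → c = 01010100, weight = 3.
  m = 0110 → c = 01111000, weight = 4.
  m = 1110 → c = 11010010, weight = 4.
  m = 0001 → c = 10001111, weight = 5.
  m = 1001 → c = 00100101, weight = 3.
  m = 0101 → c = 00001001, weight = 2.
  m = 1101 → c = 10100011, weight = 4.
  m = 0011 → c = 01110001, weight = 4.
  m = 1011 → c = 11011011, weight = 6.
  m = 0111 → c = 11110111, weight = 7.
  m = 1111 → c = 01011101, weight = 5.
Tally weights:
  weight 0: 1 codewords.
  weight 2: 1 codewords.
  weight 3: 4 codewords.
  weight 4: 5 codewords.
  weight 5: 2 codewords.
  weight 6: 1 codewords.
  weight 7: 2 codewords.
Minimum distance d = smallest w > 0 with A_w > 0 = 2.
Sanity: Σ A_w = 16 = 2^4 = 16 ✓.


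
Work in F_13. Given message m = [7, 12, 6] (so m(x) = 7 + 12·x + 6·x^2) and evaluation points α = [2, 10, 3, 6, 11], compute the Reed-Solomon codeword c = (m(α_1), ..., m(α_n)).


c = [3, 12, 6, 9, 7]

Message polynomial: m(x) = 7 + 12·x + 6·x^2 (mod 13).
For each evaluation point α_i, compute m(α_i) mod 13:
  α_1 = 2: Horner steps 6 → 11 → 3, so m(2) = 3.
  α_2 = 10: Horner steps 6 → 7 → 12, so m(10) = 12.
  α_3 = 3: Horner steps 6 → 4 → 6, so m(3) = 6.
  α_4 = 6: Horner steps 6 → 9 → 9, so m(6) = 9.
  α_5 = 11: Horner steps 6 → 0 → 7, so m(11) = 7.
Codeword c = [3, 12, 6, 9, 7] ∈ F_13^5.


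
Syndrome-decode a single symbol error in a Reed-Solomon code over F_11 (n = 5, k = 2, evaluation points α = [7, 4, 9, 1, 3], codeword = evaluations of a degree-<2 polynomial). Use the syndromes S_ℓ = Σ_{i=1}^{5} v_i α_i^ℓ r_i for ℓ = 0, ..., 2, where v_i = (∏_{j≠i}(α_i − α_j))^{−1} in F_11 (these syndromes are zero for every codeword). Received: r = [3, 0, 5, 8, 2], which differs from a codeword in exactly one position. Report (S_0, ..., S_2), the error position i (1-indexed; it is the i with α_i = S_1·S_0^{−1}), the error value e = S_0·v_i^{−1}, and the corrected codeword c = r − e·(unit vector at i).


S = (2, 6, 7), error at position 5, error magnitude e = 3, c = [3, 0, 5, 8, 10].

Step 1: column multipliers v_i = (∏_{j≠i}(α_i − α_j))^{−1} mod 11.
  i = 1 (α = 7): (7−4)(7−9)(7−1)(7−3) = 3·(−2)·6·4 = −144 ≡ 10, so v_1 = 10^{−1} = 10 (mod 11).
  i = 2 (α = 4): (4−7)(4−9)(4−1)(4−3) = (−3)·(−5)·3·1 = 45 ≡ 1, so v_2 = 1^{−1} = 1 (mod 11).
  i = 3 (α = 9): (9−7)(9−4)(9−1)(9−3) = 2·5·8·6 = 480 ≡ 7, so v_3 = 7^{−1} = 8 (mod 11).
  i = 4 (α = 1): (1−7)(1−4)(1−9)(1−3) = (−6)·(−3)·(−8)·(−2) = 288 ≡ 2, so v_4 = 2^{−1} = 6 (mod 11).
  i = 5 (α = 3): (3−7)(3−4)(3−9)(3−1) = (−4)·(−1)·(−6)·2 = −48 ≡ 7, so v_5 = 7^{−1} = 8 (mod 11).
  v = [10, 1, 8, 6, 8].
Step 2: syndromes of r = [3, 0, 5, 8, 2] (all sums mod 11).
  S_0 = Σ v_i r_i = 10·3 + 1·0 + 8·5 + 6·8 + 8·2 = 134 ≡ 2.
  S_1 = Σ v_i α_i r_i = 10·7·3 + 1·4·0 + 8·9·5 + 6·1·8 + 8·3·2 = 666 ≡ 6.
  α_i^2 mod 11 = [5, 5, 4, 1, 9].
  S_2 = Σ v_i α_i^2 r_i = 10·5·3 + 1·5·0 + 8·4·5 + 6·1·8 + 8·9·2 = 502 ≡ 7.
  S = (2, 6, 7) ≠ 0, so r is not a codeword (an error is present).
Step 3: locate the error. For a single error e at position i, S_ℓ = v_i·e·α_i^ℓ, so α_err = S_1/S_0.
  S_0^{−1} = 2^{−1} = 6 (mod 11), so α_err = 6·6 = 36 ≡ 3 = α_5. Error position i = 5.
  Consistency check: S_2/S_1 = 7·2 = 14 ≡ 3 = α_err ✓ (single-error assumption holds).
Step 4: error magnitude e = S_0/v_5 = S_0·∏_{j≠5}(α_5 − α_j) = 2·7 = 14 ≡ 3 (mod 11).
Step 5: correct position 5: c_5 = r_5 − e = 2 − 3 ≡ 10 (mod 11). Hence c = [3, 0, 5, 8, 10].
  Check: interpolating c through the α_i gives m(x) = 7 + 1·x (degree < 2) with m(α_i) = c_i for every i, so c is indeed a codeword.


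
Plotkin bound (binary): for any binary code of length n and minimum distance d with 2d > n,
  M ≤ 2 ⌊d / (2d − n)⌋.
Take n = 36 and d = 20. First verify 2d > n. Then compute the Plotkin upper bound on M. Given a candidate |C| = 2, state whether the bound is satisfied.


Plotkin bound M ≤ 10; given |C| = 2 ≤ bound (satisfied).

Check applicability: 2d = 40, n = 36.
2d − n = 4 > 0, so Plotkin applies.
Compute d/(2d−n) = 20/4 ≈ 5.0000.
⌊d/(2d−n)⌋ = 5.
Plotkin bound: M ≤ 2·5 = 10.
Given |C| = 2, check: satisfied.
This |C| is below the Plotkin bound.
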